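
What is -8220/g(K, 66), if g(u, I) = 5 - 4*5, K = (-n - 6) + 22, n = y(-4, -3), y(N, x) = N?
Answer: 548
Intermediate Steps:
n = -4
K = 20 (K = (-1*(-4) - 6) + 22 = (4 - 6) + 22 = -2 + 22 = 20)
g(u, I) = -15 (g(u, I) = 5 - 20 = -15)
-8220/g(K, 66) = -8220/(-15) = -8220*(-1/15) = 548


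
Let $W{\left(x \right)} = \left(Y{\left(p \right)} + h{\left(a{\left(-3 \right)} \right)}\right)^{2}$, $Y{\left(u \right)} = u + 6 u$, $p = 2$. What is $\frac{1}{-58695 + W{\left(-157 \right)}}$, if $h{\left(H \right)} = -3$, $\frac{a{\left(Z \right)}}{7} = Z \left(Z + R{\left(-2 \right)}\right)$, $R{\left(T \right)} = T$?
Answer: $- \frac{1}{58574} \approx -1.7072 \cdot 10^{-5}$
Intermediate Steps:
$a{\left(Z \right)} = 7 Z \left(-2 + Z\right)$ ($a{\left(Z \right)} = 7 Z \left(Z - 2\right) = 7 Z \left(-2 + Z\right)$)
$Y{\left(u \right)} = 7 u$
$W{\left(x \right)} = 121$ ($W{\left(x \right)} = \left(7 \cdot 2 - 3\right)^{2} = \left(14 - 3\right)^{2} = 11^{2} = 121$)
$\frac{1}{-58695 + W{\left(-157 \right)}} = \frac{1}{-58695 + 121} = \frac{1}{-58574} = - \frac{1}{58574}$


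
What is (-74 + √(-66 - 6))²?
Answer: 5404 - 888*I*√2 ≈ 5404.0 - 1255.8*I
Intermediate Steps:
(-74 + √(-66 - 6))² = (-74 + √(-72))² = (-74 + 6*I*√2)²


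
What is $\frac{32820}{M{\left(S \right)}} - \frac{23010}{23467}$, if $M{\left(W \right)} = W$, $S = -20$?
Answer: $- \frac{38532357}{23467} \approx -1642.0$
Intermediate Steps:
$\frac{32820}{M{\left(S \right)}} - \frac{23010}{23467} = \frac{32820}{-20} - \frac{23010}{23467} = 32820 \left(- \frac{1}{20}\right) - \frac{23010}{23467} = -1641 - \frac{23010}{23467} = - \frac{38532357}{23467}$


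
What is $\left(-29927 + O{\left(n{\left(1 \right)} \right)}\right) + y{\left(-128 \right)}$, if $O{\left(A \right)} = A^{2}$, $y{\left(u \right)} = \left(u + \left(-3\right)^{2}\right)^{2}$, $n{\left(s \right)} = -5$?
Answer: $-15741$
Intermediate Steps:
$y{\left(u \right)} = \left(9 + u\right)^{2}$ ($y{\left(u \right)} = \left(u + 9\right)^{2} = \left(9 + u\right)^{2}$)
$\left(-29927 + O{\left(n{\left(1 \right)} \right)}\right) + y{\left(-128 \right)} = \left(-29927 + \left(-5\right)^{2}\right) + \left(9 - 128\right)^{2} = \left(-29927 + 25\right) + \left(-119\right)^{2} = -29902 + 14161 = -15741$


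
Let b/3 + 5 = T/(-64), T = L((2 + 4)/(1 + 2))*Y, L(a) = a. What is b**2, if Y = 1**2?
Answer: 233289/1024 ≈ 227.82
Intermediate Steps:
Y = 1
T = 2 (T = ((2 + 4)/(1 + 2))*1 = (6/3)*1 = (6*(1/3))*1 = 2*1 = 2)
b = -483/32 (b = -15 + 3*(2/(-64)) = -15 + 3*(2*(-1/64)) = -15 + 3*(-1/32) = -15 - 3/32 = -483/32 ≈ -15.094)
b**2 = (-483/32)**2 = 233289/1024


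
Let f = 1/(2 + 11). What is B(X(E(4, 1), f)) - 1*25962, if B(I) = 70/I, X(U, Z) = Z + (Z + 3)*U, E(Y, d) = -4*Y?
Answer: -16590628/639 ≈ -25963.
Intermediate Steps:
f = 1/13 ≈ 0.076923
X(U, Z) = Z + U*(3 + Z) (X(U, Z) = Z + (3 + Z)*U = Z + U*(3 + Z))
B(X(E(4, 1), f)) - 1*25962 = 70/(1/13 + 3*(-4*4) - 4*4*(1/13)) - 1*25962 = 70/(1/13 + 3*(-16) - 16*1/13) - 25962 = 70/(1/13 - 48 - 16/13) - 25962 = 70/(-639/13) - 25962 = 70*(-13/639) - 25962 = -910/639 - 25962 = -16590628/639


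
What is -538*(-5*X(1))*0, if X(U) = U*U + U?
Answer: 0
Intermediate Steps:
X(U) = U + U**2 (X(U) = U**2 + U = U + U**2)
-538*(-5*X(1))*0 = -538*(-5*(1 + 1))*0 = -538*(-5*2)*0 = -(-5380)*0 = -538*0 = 0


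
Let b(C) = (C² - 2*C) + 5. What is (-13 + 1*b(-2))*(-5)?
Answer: 0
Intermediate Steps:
b(C) = 5 + C² - 2*C
(-13 + 1*b(-2))*(-5) = (-13 + 1*(5 + (-2)² - 2*(-2)))*(-5) = (-13 + 1*(5 + 4 + 4))*(-5) = (-13 + 1*13)*(-5) = (-13 + 13)*(-5) = 0*(-5) = 0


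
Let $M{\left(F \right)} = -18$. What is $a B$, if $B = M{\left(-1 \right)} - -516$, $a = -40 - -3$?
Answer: $-18426$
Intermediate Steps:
$a = -37$ ($a = -40 + 3 = -37$)
$B = 498$ ($B = -18 - -516 = -18 + 516 = 498$)
$a B = \left(-37\right) 498 = -18426$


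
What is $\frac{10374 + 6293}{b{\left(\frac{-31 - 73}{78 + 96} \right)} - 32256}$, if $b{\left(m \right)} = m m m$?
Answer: $- \frac{10975269501}{21240813376} \approx -0.51671$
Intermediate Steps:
$b{\left(m \right)} = m^{3}$ ($b{\left(m \right)} = m^{2} m = m^{3}$)
$\frac{10374 + 6293}{b{\left(\frac{-31 - 73}{78 + 96} \right)} - 32256} = \frac{10374 + 6293}{\left(\frac{-31 - 73}{78 + 96}\right)^{3} - 32256} = \frac{16667}{\left(- \frac{104}{174}\right)^{3} - 32256} = \frac{16667}{\left(\left(-104\right) \frac{1}{174}\right)^{3} - 32256} = \frac{16667}{\left(- \frac{52}{87}\right)^{3} - 32256} = \frac{16667}{- \frac{140608}{658503} - 32256} = \frac{16667}{- \frac{21240813376}{658503}} = 16667 \left(- \frac{658503}{21240813376}\right) = - \frac{10975269501}{21240813376}$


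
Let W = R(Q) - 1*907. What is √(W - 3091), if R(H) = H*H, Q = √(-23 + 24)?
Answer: I*√3997 ≈ 63.222*I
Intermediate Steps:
Q = 1 (Q = √1 = 1)
R(H) = H²
W = -906 (W = 1² - 1*907 = 1 - 907 = -906)
√(W - 3091) = √(-906 - 3091) = √(-3997) = I*√3997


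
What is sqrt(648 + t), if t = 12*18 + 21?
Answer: sqrt(885) ≈ 29.749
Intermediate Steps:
t = 237 (t = 216 + 21 = 237)
sqrt(648 + t) = sqrt(648 + 237) = sqrt(885)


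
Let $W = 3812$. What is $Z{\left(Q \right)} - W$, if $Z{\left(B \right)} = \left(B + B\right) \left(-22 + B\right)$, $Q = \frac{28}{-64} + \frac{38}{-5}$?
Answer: $- \frac{10653271}{3200} \approx -3329.1$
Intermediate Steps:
$Q = - \frac{643}{80}$ ($Q = 28 \left(- \frac{1}{64}\right) + 38 \left(- \frac{1}{5}\right) = - \frac{7}{16} - \frac{38}{5} = - \frac{643}{80} \approx -8.0375$)
$Z{\left(B \right)} = 2 B \left(-22 + B\right)$
$Z{\left(Q \right)} - W = 2 \left(- \frac{643}{80}\right) \left(-22 - \frac{643}{80}\right) - 3812 = 2 \left(- \frac{643}{80}\right) \left(- \frac{2403}{80}\right) - 3812 = \frac{1545129}{3200} - 3812 = - \frac{10653271}{3200}$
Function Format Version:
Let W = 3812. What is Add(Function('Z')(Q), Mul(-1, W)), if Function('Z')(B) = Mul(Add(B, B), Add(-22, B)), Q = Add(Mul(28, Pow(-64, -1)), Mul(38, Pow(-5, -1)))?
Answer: Rational(-10653271, 3200) ≈ -3329.1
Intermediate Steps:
Q = Rational(-643, 80) (Q = Add(Mul(28, Rational(-1, 64)), Mul(38, Rational(-1, 5))) = Add(Rational(-7, 16), Rational(-38, 5)) = Rational(-643, 80) ≈ -8.0375)
Function('Z')(B) = Mul(2, B, Add(-22, B)) (Function('Z')(B) = Mul(Mul(2, B), Add(-22, B)) = Mul(2, B, Add(-22, B)))
Add(Function('Z')(Q), Mul(-1, W)) = Add(Mul(2, Rational(-643, 80), Add(-22, Rational(-643, 80))), Mul(-1, 3812)) = Add(Mul(2, Rational(-643, 80), Rational(-2403, 80)), -3812) = Add(Rational(1545129, 3200), -3812) = Rational(-10653271, 3200)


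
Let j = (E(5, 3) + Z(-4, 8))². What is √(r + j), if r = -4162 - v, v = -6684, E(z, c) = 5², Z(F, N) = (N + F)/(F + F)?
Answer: √12489/2 ≈ 55.877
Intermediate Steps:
Z(F, N) = (F + N)/(2*F) (Z(F, N) = (F + N)/((2*F)) = (F + N)*(1/(2*F)) = (F + N)/(2*F))
E(z, c) = 25
r = 2522 (r = -4162 - 1*(-6684) = -4162 + 6684 = 2522)
j = 2401/4 (j = (25 + (½)*(-4 + 8)/(-4))² = (25 + (½)*(-¼)*4)² = (25 - ½)² = (49/2)² = 2401/4 ≈ 600.25)
√(r + j) = √(2522 + 2401/4) = √(12489/4) = √12489/2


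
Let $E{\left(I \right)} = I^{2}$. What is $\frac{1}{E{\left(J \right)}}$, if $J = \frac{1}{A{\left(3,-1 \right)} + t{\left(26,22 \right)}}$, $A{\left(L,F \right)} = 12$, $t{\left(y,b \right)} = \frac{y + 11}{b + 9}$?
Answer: $\frac{167281}{961} \approx 174.07$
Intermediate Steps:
$t{\left(y,b \right)} = \frac{11 + y}{9 + b}$
$J = \frac{31}{409}$ ($J = \frac{1}{12 + \frac{11 + 26}{9 + 22}} = \frac{1}{12 + \frac{1}{31} \cdot 37} = \frac{1}{12 + \frac{37}{31}} = \frac{1}{\frac{409}{31}} = \frac{31}{409} \approx 0.075795$)
$\frac{1}{E{\left(J \right)}} = \frac{1}{\left(\frac{31}{409}\right)^{2}} = \frac{1}{\frac{961}{167281}} = \frac{167281}{961}$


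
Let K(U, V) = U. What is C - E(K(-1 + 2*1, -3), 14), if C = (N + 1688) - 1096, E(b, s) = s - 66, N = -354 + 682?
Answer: 972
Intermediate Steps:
N = 328
E(b, s) = -66 + s
C = 920 (C = (328 + 1688) - 1096 = 2016 - 1096 = 920)
C - E(K(-1 + 2*1, -3), 14) = 920 - (-66 + 14) = 920 - 1*(-52) = 920 + 52 = 972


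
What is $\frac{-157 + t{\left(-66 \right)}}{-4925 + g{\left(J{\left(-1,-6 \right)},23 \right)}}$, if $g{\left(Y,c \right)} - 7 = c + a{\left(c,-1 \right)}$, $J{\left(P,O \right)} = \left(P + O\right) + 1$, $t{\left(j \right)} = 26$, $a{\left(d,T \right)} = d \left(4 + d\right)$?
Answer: $\frac{131}{4274} \approx 0.03065$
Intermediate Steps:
$J{\left(P,O \right)} = 1 + O + P$ ($J{\left(P,O \right)} = \left(O + P\right) + 1 = 1 + O + P$)
$g{\left(Y,c \right)} = 7 + c + c \left(4 + c\right)$ ($g{\left(Y,c \right)} = 7 + \left(c + c \left(4 + c\right)\right) = 7 + c + c \left(4 + c\right)$)
$\frac{-157 + t{\left(-66 \right)}}{-4925 + g{\left(J{\left(-1,-6 \right)},23 \right)}} = \frac{-157 + 26}{-4925 + \left(7 + 23 + 23 \left(4 + 23\right)\right)} = - \frac{131}{-4925 + \left(7 + 23 + 23 \cdot 27\right)} = - \frac{131}{-4925 + \left(7 + 23 + 621\right)} = - \frac{131}{-4925 + 651} = - \frac{131}{-4274} = \left(-131\right) \left(- \frac{1}{4274}\right) = \frac{131}{4274}$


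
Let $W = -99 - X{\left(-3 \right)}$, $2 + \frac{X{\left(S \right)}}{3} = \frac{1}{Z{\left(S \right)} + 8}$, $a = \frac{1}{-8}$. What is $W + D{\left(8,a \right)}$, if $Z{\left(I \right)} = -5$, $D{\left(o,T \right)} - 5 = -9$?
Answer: $-98$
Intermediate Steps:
$a = - \frac{1}{8} \approx -0.125$
$D{\left(o,T \right)} = -4$ ($D{\left(o,T \right)} = 5 - 9 = -4$)
$X{\left(S \right)} = -5$ ($X{\left(S \right)} = -6 + \frac{3}{-5 + 8} = -6 + \frac{3}{3} = -6 + 3 \cdot \frac{1}{3} = -6 + 1 = -5$)
$W = -94$ ($W = -99 - -5 = -99 + 5 = -94$)
$W + D{\left(8,a \right)} = -94 - 4 = -98$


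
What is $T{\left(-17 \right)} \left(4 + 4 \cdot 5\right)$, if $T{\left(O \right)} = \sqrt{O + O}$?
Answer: $24 i \sqrt{34} \approx 139.94 i$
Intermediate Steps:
$T{\left(O \right)} = \sqrt{2} \sqrt{O}$ ($T{\left(O \right)} = \sqrt{2 O} = \sqrt{2} \sqrt{O}$)
$T{\left(-17 \right)} \left(4 + 4 \cdot 5\right) = \sqrt{2} \sqrt{-17} \left(4 + 4 \cdot 5\right) = \sqrt{2} i \sqrt{17} \left(4 + 20\right) = i \sqrt{34} \cdot 24 = 24 i \sqrt{34}$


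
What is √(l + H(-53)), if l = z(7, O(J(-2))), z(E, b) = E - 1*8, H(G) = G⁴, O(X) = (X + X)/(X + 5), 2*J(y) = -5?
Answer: 12*√54795 ≈ 2809.0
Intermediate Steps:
J(y) = -5/2 (J(y) = (½)*(-5) = -5/2)
O(X) = 2*X/(5 + X) (O(X) = (2*X)/(5 + X) = 2*X/(5 + X))
z(E, b) = -8 + E (z(E, b) = E - 8 = -8 + E)
l = -1 (l = -8 + 7 = -1)
√(l + H(-53)) = √(-1 + (-53)⁴) = √(-1 + 7890481) = √7890480 = 12*√54795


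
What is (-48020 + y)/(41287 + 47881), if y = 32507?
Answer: -15513/89168 ≈ -0.17397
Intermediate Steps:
(-48020 + y)/(41287 + 47881) = (-48020 + 32507)/(41287 + 47881) = -15513/89168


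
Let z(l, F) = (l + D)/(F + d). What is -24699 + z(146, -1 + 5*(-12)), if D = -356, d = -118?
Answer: -4420911/179 ≈ -24698.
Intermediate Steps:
z(l, F) = (-356 + l)/(-118 + F) (z(l, F) = (l - 356)/(F - 118) = (-356 + l)/(-118 + F))
-24699 + z(146, -1 + 5*(-12)) = -24699 + (-356 + 146)/(-118 + (-1 + 5*(-12))) = -24699 - 210/(-118 + (-1 - 60)) = -24699 - 210/(-118 - 61) = -24699 - 210/(-179) = -24699 - 1/179*(-210) = -24699 + 210/179 = -4420911/179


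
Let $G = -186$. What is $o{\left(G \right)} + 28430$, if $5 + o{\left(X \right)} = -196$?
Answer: $28229$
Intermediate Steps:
$o{\left(X \right)} = -201$ ($o{\left(X \right)} = -5 - 196 = -201$)
$o{\left(G \right)} + 28430 = -201 + 28430 = 28229$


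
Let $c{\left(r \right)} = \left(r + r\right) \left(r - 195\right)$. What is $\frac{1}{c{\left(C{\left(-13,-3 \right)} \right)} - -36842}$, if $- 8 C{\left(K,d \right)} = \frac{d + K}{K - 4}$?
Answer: $\frac{289}{10660606} \approx 2.7109 \cdot 10^{-5}$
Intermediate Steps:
$C{\left(K,d \right)} = - \frac{K + d}{8 \left(-4 + K\right)}$ ($C{\left(K,d \right)} = - \frac{\left(d + K\right) \frac{1}{K - 4}}{8} = - \frac{\left(K + d\right) \frac{1}{-4 + K}}{8} = - \frac{\frac{1}{-4 + K} \left(K + d\right)}{8} = - \frac{K + d}{8 \left(-4 + K\right)}$)
$c{\left(r \right)} = 2 r \left(-195 + r\right)$
$\frac{1}{c{\left(C{\left(-13,-3 \right)} \right)} - -36842} = \frac{1}{2 \frac{\left(-1\right) \left(-13\right) - -3}{8 \left(-4 - 13\right)} \left(-195 + \frac{\left(-1\right) \left(-13\right) - -3}{8 \left(-4 - 13\right)}\right) - -36842} = \frac{1}{2 \frac{13 + 3}{8 \left(-17\right)} \left(-195 + \frac{13 + 3}{8 \left(-17\right)}\right) + 36842} = \frac{1}{2 \cdot \frac{1}{8} \left(- \frac{1}{17}\right) 16 \left(-195 + \frac{1}{8} \left(- \frac{1}{17}\right) 16\right) + 36842} = \frac{1}{2 \left(- \frac{2}{17}\right) \left(-195 - \frac{2}{17}\right) + 36842} = \frac{1}{2 \left(- \frac{2}{17}\right) \left(- \frac{3317}{17}\right) + 36842} = \frac{1}{\frac{13268}{289} + 36842} = \frac{1}{\frac{10660606}{289}} = \frac{289}{10660606}$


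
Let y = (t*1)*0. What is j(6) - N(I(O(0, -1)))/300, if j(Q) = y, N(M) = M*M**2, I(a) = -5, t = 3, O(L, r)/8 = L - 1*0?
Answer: 5/12 ≈ 0.41667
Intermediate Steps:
O(L, r) = 8*L (O(L, r) = 8*(L - 1*0) = 8*(L + 0) = 8*L)
N(M) = M**3
y = 0 (y = (3*1)*0 = 3*0 = 0)
j(Q) = 0
j(6) - N(I(O(0, -1)))/300 = 0 - (-5)**3/300 = 0 - (-125)/300 = 0 - 1*(-5/12) = 0 + 5/12 = 5/12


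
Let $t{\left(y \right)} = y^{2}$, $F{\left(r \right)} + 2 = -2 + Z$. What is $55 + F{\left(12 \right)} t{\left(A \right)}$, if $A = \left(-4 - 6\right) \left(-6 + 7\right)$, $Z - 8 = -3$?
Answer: $155$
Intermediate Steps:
$Z = 5$ ($Z = 8 - 3 = 5$)
$A = -10$ ($A = \left(-10\right) 1 = -10$)
$F{\left(r \right)} = 1$ ($F{\left(r \right)} = -2 + \left(-2 + 5\right) = -2 + 3 = 1$)
$55 + F{\left(12 \right)} t{\left(A \right)} = 55 + 1 \left(-10\right)^{2} = 55 + 1 \cdot 100 = 55 + 100 = 155$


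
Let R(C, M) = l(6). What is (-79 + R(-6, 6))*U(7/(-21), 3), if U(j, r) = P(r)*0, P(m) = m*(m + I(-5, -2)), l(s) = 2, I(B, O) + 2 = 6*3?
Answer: 0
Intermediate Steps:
I(B, O) = 16 (I(B, O) = -2 + 6*3 = -2 + 18 = 16)
P(m) = m*(16 + m) (P(m) = m*(m + 16) = m*(16 + m))
R(C, M) = 2
U(j, r) = 0 (U(j, r) = (r*(16 + r))*0 = 0)
(-79 + R(-6, 6))*U(7/(-21), 3) = (-79 + 2)*0 = -77*0 = 0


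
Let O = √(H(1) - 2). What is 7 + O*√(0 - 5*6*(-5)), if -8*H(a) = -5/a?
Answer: 7 + 5*I*√33/2 ≈ 7.0 + 14.361*I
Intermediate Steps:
H(a) = 5/(8*a) (H(a) = -(-5)/(8*a) = 5/(8*a))
O = I*√22/4 (O = √((5/8)/1 - 2) = √((5/8)*1 - 2) = √(5/8 - 2) = √(-11/8) = I*√22/4 ≈ 1.1726*I)
7 + O*√(0 - 5*6*(-5)) = 7 + (I*√22/4)*√(0 - 5*6*(-5)) = 7 + (I*√22/4)*√(0 - 30*(-5)) = 7 + (I*√22/4)*√(0 + 150) = 7 + (I*√22/4)*√150 = 7 + (I*√22/4)*(5*√6) = 7 + 5*I*√33/2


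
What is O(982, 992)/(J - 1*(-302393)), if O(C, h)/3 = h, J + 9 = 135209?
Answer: 2976/437593 ≈ 0.0068008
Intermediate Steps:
J = 135200 (J = -9 + 135209 = 135200)
O(C, h) = 3*h
O(982, 992)/(J - 1*(-302393)) = (3*992)/(135200 - 1*(-302393)) = 2976/(135200 + 302393) = 2976/437593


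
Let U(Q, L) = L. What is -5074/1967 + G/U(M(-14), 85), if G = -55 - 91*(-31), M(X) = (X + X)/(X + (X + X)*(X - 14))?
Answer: 5009432/167195 ≈ 29.962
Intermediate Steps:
M(X) = 2*X/(X + 2*X*(-14 + X)) (M(X) = (2*X)/(X + (2*X)*(-14 + X)) = (2*X)/(X + 2*X*(-14 + X)) = 2*X/(X + 2*X*(-14 + X)))
G = 2766 (G = -55 + 2821 = 2766)
-5074/1967 + G/U(M(-14), 85) = -5074/1967 + 2766/85 = 5009432/167195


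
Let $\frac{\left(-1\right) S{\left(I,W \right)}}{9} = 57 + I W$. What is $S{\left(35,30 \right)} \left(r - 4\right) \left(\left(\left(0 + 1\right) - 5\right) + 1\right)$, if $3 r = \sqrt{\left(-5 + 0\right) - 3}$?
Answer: $-119556 + 19926 i \sqrt{2} \approx -1.1956 \cdot 10^{5} + 28180.0 i$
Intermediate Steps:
$r = \frac{2 i \sqrt{2}}{3}$ ($r = \frac{\sqrt{\left(-5 + 0\right) - 3}}{3} = \frac{\sqrt{-5 - 3}}{3} = \frac{\sqrt{-8}}{3} = \frac{2 i \sqrt{2}}{3} \approx 0.94281 i$)
$S{\left(I,W \right)} = -513 - 9 I W$ ($S{\left(I,W \right)} = - 9 \left(57 + I W\right) = -513 - 9 I W$)
$S{\left(35,30 \right)} \left(r - 4\right) \left(\left(\left(0 + 1\right) - 5\right) + 1\right) = \left(-513 - 315 \cdot 30\right) \left(\frac{2 i \sqrt{2}}{3} - 4\right) \left(\left(\left(0 + 1\right) - 5\right) + 1\right) = \left(-513 - 9450\right) \left(-4 + \frac{2 i \sqrt{2}}{3}\right) \left(\left(1 - 5\right) + 1\right) = - 9963 \left(-4 + \frac{2 i \sqrt{2}}{3}\right) \left(-4 + 1\right) = - 9963 \left(-4 + \frac{2 i \sqrt{2}}{3}\right) \left(-3\right) = - 9963 \left(12 - 2 i \sqrt{2}\right) = -119556 + 19926 i \sqrt{2}$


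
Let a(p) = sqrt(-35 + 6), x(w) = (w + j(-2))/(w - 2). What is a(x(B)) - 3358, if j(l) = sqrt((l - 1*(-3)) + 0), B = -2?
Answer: -3358 + I*sqrt(29) ≈ -3358.0 + 5.3852*I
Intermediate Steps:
j(l) = sqrt(3 + l) (j(l) = sqrt((l + 3) + 0) = sqrt((3 + l) + 0) = sqrt(3 + l))
x(w) = (1 + w)/(-2 + w) (x(w) = (w + sqrt(3 - 2))/(w - 2) = (w + sqrt(1))/(-2 + w) = (w + 1)/(-2 + w) = (1 + w)/(-2 + w))
a(p) = I*sqrt(29) (a(p) = sqrt(-29) = I*sqrt(29))
a(x(B)) - 3358 = I*sqrt(29) - 3358 = -3358 + I*sqrt(29)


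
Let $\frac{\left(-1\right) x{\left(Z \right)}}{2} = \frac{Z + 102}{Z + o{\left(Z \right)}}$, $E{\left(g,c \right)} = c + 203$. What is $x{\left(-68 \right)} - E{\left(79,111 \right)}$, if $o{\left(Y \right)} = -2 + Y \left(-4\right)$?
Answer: $- \frac{31748}{101} \approx -314.34$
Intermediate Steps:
$E{\left(g,c \right)} = 203 + c$
$o{\left(Y \right)} = -2 - 4 Y$
$x{\left(Z \right)} = - \frac{2 \left(102 + Z\right)}{-2 - 3 Z}$ ($x{\left(Z \right)} = - 2 \frac{Z + 102}{Z - \left(2 + 4 Z\right)} = - 2 \frac{102 + Z}{-2 - 3 Z} = - \frac{2 \left(102 + Z\right)}{-2 - 3 Z}$)
$x{\left(-68 \right)} - E{\left(79,111 \right)} = \frac{2 \left(102 - 68\right)}{2 + 3 \left(-68\right)} - \left(203 + 111\right) = 2 \frac{1}{2 - 204} \cdot 34 - 314 = 2 \frac{1}{-202} \cdot 34 - 314 = 2 \left(- \frac{1}{202}\right) 34 - 314 = - \frac{34}{101} - 314 = - \frac{31748}{101}$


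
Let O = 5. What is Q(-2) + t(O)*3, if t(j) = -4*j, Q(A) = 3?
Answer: -57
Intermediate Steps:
Q(-2) + t(O)*3 = 3 - 4*5*3 = 3 - 20*3 = 3 - 60 = -57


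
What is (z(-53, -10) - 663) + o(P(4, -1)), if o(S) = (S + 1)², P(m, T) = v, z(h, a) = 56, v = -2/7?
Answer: -29718/49 ≈ -606.49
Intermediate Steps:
v = -2/7 (v = -2*⅐ = -2/7 ≈ -0.28571)
P(m, T) = -2/7
o(S) = (1 + S)²
(z(-53, -10) - 663) + o(P(4, -1)) = (56 - 663) + (1 - 2/7)² = -607 + (5/7)² = -607 + 25/49 = -29718/49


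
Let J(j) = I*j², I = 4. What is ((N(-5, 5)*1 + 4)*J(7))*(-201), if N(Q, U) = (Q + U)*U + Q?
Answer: 39396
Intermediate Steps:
N(Q, U) = Q + U*(Q + U) (N(Q, U) = U*(Q + U) + Q = Q + U*(Q + U))
J(j) = 4*j²
((N(-5, 5)*1 + 4)*J(7))*(-201) = (((-5 + 5² - 5*5)*1 + 4)*(4*7²))*(-201) = (((-5 + 25 - 25)*1 + 4)*(4*49))*(-201) = ((-5*1 + 4)*196)*(-201) = ((-5 + 4)*196)*(-201) = -1*196*(-201) = -196*(-201) = 39396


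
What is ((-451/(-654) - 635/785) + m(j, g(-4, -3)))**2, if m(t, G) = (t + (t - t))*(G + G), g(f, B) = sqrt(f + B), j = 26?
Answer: (-12251 + 5339256*I*sqrt(7))**2/10542771684 ≈ -18928.0 - 32.83*I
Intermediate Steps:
g(f, B) = sqrt(B + f)
m(t, G) = 2*G*t (m(t, G) = (t + 0)*(2*G) = t*(2*G) = 2*G*t)
((-451/(-654) - 635/785) + m(j, g(-4, -3)))**2 = ((-451/(-654) - 635/785) + 2*sqrt(-3 - 4)*26)**2 = ((-451*(-1/654) - 635*1/785) + 2*sqrt(-7)*26)**2 = ((451/654 - 127/157) + 2*(I*sqrt(7))*26)**2 = (-12251/102678 + 52*I*sqrt(7))**2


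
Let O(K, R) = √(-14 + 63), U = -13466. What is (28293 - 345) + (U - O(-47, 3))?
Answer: 14475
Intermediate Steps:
O(K, R) = 7 (O(K, R) = √49 = 7)
(28293 - 345) + (U - O(-47, 3)) = (28293 - 345) + (-13466 - 1*7) = 27948 + (-13466 - 7) = 27948 - 13473 = 14475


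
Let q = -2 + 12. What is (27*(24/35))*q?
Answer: 1296/7 ≈ 185.14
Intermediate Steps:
q = 10
(27*(24/35))*q = (27*(24/35))*10 = (648/35)*10 = 1296/7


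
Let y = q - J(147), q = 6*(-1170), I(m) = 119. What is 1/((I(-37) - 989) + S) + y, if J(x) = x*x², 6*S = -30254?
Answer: -56466502194/17737 ≈ -3.1835e+6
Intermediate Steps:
q = -7020
S = -15127/3 (S = (⅙)*(-30254) = -15127/3 ≈ -5042.3)
J(x) = x³
y = -3183543 (y = -7020 - 1*147³ = -7020 - 1*3176523 = -7020 - 3176523 = -3183543)
1/((I(-37) - 989) + S) + y = 1/((119 - 989) - 15127/3) - 3183543 = 1/(-870 - 15127/3) - 3183543 = 1/(-17737/3) - 3183543 = -3/17737 - 3183543 = -56466502194/17737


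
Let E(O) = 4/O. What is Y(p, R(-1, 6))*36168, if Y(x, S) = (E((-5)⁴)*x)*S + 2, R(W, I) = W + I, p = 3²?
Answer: 10344048/125 ≈ 82752.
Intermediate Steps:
p = 9
R(W, I) = I + W
Y(x, S) = 2 + 4*S*x/625 (Y(x, S) = ((4/((-5)⁴))*x)*S + 2 = ((4/625)*x)*S + 2 = ((4*(1/625))*x)*S + 2 = (4*x/625)*S + 2 = 4*S*x/625 + 2 = 2 + 4*S*x/625)
Y(p, R(-1, 6))*36168 = (2 + (4/625)*(6 - 1)*9)*36168 = (2 + (4/625)*5*9)*36168 = (2 + 36/125)*36168 = (286/125)*36168 = 10344048/125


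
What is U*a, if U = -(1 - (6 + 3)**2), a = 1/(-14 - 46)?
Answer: -4/3 ≈ -1.3333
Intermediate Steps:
a = -1/60 (a = 1/(-60) = -1/60 ≈ -0.016667)
U = 80 (U = -(1 - 1*9**2) = -(1 - 1*81) = -(1 - 81) = -1*(-80) = 80)
U*a = 80*(-1/60) = -4/3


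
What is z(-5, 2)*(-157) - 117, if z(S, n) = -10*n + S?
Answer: 3808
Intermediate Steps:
z(S, n) = S - 10*n
z(-5, 2)*(-157) - 117 = (-5 - 10*2)*(-157) - 117 = (-5 - 20)*(-157) - 117 = -25*(-157) - 117 = 3925 - 117 = 3808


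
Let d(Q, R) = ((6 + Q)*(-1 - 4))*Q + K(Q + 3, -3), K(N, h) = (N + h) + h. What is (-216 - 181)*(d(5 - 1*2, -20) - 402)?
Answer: 213189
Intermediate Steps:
K(N, h) = N + 2*h
d(Q, R) = -3 + Q + Q*(-30 - 5*Q) (d(Q, R) = ((6 + Q)*(-1 - 4))*Q + ((Q + 3) + 2*(-3)) = ((6 + Q)*(-5))*Q + ((3 + Q) - 6) = (-30 - 5*Q)*Q + (-3 + Q) = Q*(-30 - 5*Q) + (-3 + Q) = -3 + Q + Q*(-30 - 5*Q))
(-216 - 181)*(d(5 - 1*2, -20) - 402) = (-216 - 181)*((-3 - 29*(5 - 1*2) - 5*(5 - 1*2)**2) - 402) = -397*((-3 - 29*(5 - 2) - 5*(5 - 2)**2) - 402) = -397*((-3 - 29*3 - 5*3**2) - 402) = -397*((-3 - 87 - 5*9) - 402) = -397*((-3 - 87 - 45) - 402) = -397*(-135 - 402) = -397*(-537) = 213189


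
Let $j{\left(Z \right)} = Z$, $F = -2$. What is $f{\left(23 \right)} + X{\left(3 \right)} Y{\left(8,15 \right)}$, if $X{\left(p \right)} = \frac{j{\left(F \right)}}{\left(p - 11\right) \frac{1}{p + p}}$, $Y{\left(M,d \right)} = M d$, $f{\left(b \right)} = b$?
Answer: $203$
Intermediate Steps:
$X{\left(p \right)} = - \frac{4 p}{-11 + p}$ ($X{\left(p \right)} = - \frac{2}{\left(p - 11\right) \frac{1}{p + p}} = - \frac{2}{\left(-11 + p\right) \frac{1}{2 p}} = - \frac{2}{\frac{1}{2} \frac{1}{p} \left(-11 + p\right)} = - 2 \frac{2 p}{-11 + p} = - \frac{4 p}{-11 + p}$)
$f{\left(23 \right)} + X{\left(3 \right)} Y{\left(8,15 \right)} = 23 + \left(-4\right) 3 \frac{1}{-11 + 3} \cdot 8 \cdot 15 = 23 + \left(-4\right) 3 \frac{1}{-8} \cdot 120 = 23 + \left(-4\right) 3 \left(- \frac{1}{8}\right) 120 = 23 + \frac{3}{2} \cdot 120 = 23 + 180 = 203$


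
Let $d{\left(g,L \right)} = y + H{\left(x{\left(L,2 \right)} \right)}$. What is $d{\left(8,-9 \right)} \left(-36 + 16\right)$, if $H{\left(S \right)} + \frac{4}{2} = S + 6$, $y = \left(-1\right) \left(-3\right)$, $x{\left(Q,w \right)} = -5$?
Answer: $-40$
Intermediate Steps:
$y = 3$
$H{\left(S \right)} = 4 + S$ ($H{\left(S \right)} = -2 + \left(S + 6\right) = -2 + \left(6 + S\right) = 4 + S$)
$d{\left(g,L \right)} = 2$ ($d{\left(g,L \right)} = 3 + \left(4 - 5\right) = 3 - 1 = 2$)
$d{\left(8,-9 \right)} \left(-36 + 16\right) = 2 \left(-36 + 16\right) = 2 \left(-20\right) = -40$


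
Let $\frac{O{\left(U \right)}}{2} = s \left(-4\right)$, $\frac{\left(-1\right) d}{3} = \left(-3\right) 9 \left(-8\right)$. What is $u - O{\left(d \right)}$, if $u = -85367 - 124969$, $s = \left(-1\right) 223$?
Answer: $-212120$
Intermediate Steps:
$s = -223$
$d = -648$ ($d = - 3 \left(-3\right) 9 \left(-8\right) = - 3 \left(\left(-27\right) \left(-8\right)\right) = \left(-3\right) 216 = -648$)
$u = -210336$ ($u = -85367 - 124969 = -210336$)
$O{\left(U \right)} = 1784$ ($O{\left(U \right)} = 2 \left(\left(-223\right) \left(-4\right)\right) = 2 \cdot 892 = 1784$)
$u - O{\left(d \right)} = -210336 - 1784 = -212120$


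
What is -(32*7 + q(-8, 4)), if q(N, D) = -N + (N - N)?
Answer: -232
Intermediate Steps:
q(N, D) = -N (q(N, D) = -N + 0 = -N)
-(32*7 + q(-8, 4)) = -(32*7 - 1*(-8)) = -(224 + 8) = -1*232 = -232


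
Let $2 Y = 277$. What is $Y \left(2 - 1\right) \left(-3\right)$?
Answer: $- \frac{831}{2} \approx -415.5$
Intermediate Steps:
$Y = \frac{277}{2}$ ($Y = \frac{1}{2} \cdot 277 = \frac{277}{2} \approx 138.5$)
$Y \left(2 - 1\right) \left(-3\right) = \frac{277 \left(2 - 1\right) \left(-3\right)}{2} = \frac{277 \cdot 1 \left(-3\right)}{2} = \frac{277}{2} \left(-3\right) = - \frac{831}{2}$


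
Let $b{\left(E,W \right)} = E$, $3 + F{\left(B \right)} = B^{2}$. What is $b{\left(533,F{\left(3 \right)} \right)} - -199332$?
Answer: $199865$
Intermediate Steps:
$F{\left(B \right)} = -3 + B^{2}$
$b{\left(533,F{\left(3 \right)} \right)} - -199332 = 533 - -199332 = 533 + 199332 = 199865$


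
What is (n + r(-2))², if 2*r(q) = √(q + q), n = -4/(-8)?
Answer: -¾ + I ≈ -0.75 + 1.0*I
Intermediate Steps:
n = ½ (n = -4*(-⅛) = ½ ≈ 0.50000)
r(q) = √2*√q/2 (r(q) = √(q + q)/2 = √(2*q)/2 = (√2*√q)/2 = √2*√q/2)
(n + r(-2))² = (½ + √2*√(-2)/2)² = (½ + √2*(I*√2)/2)² = (½ + I)²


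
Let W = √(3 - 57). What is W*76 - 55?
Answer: -55 + 228*I*√6 ≈ -55.0 + 558.48*I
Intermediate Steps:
W = 3*I*√6 (W = √(-54) = 3*I*√6 ≈ 7.3485*I)
W*76 - 55 = (3*I*√6)*76 - 55 = 228*I*√6 - 55 = -55 + 228*I*√6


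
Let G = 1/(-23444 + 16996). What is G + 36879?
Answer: 237795791/6448 ≈ 36879.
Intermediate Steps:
G = -1/6448 (G = 1/(-6448) = -1/6448 ≈ -0.00015509)
G + 36879 = -1/6448 + 36879 = 237795791/6448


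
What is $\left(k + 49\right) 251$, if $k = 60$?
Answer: $27359$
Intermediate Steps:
$\left(k + 49\right) 251 = \left(60 + 49\right) 251 = 109 \cdot 251 = 27359$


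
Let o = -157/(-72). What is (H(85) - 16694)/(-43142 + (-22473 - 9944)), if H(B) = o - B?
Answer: 1207931/5440248 ≈ 0.22204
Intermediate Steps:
o = 157/72 (o = -157*(-1/72) = 157/72 ≈ 2.1806)
H(B) = 157/72 - B
(H(85) - 16694)/(-43142 + (-22473 - 9944)) = ((157/72 - 1*85) - 16694)/(-43142 + (-22473 - 9944)) = ((157/72 - 85) - 16694)/(-43142 - 32417) = (-5963/72 - 16694)/(-75559) = -1207931/72*(-1/75559) = 1207931/5440248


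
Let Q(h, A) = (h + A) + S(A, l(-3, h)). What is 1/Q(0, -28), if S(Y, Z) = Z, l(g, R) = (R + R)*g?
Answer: -1/28 ≈ -0.035714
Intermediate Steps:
l(g, R) = 2*R*g (l(g, R) = (2*R)*g = 2*R*g)
Q(h, A) = A - 5*h (Q(h, A) = (h + A) + 2*h*(-3) = (A + h) - 6*h = A - 5*h)
1/Q(0, -28) = 1/(-28 - 5*0) = 1/(-28 + 0) = 1/(-28) = -1/28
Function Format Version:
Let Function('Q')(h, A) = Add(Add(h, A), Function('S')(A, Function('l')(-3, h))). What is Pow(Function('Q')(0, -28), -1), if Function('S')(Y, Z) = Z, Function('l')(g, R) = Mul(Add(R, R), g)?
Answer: Rational(-1, 28) ≈ -0.035714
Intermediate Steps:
Function('l')(g, R) = Mul(2, R, g) (Function('l')(g, R) = Mul(Mul(2, R), g) = Mul(2, R, g))
Function('Q')(h, A) = Add(A, Mul(-5, h)) (Function('Q')(h, A) = Add(Add(h, A), Mul(2, h, -3)) = Add(Add(A, h), Mul(-6, h)) = Add(A, Mul(-5, h)))
Pow(Function('Q')(0, -28), -1) = Pow(Add(-28, Mul(-5, 0)), -1) = Pow(Add(-28, 0), -1) = Pow(-28, -1) = Rational(-1, 28)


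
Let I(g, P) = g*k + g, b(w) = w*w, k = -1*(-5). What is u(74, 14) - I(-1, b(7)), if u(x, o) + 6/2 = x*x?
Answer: 5479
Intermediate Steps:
k = 5
u(x, o) = -3 + x² (u(x, o) = -3 + x*x = -3 + x²)
b(w) = w²
I(g, P) = 6*g (I(g, P) = g*5 + g = 5*g + g = 6*g)
u(74, 14) - I(-1, b(7)) = (-3 + 74²) - 6*(-1) = (-3 + 5476) - 1*(-6) = 5473 + 6 = 5479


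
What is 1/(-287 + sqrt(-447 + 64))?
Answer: -287/82752 - I*sqrt(383)/82752 ≈ -0.0034682 - 0.00023649*I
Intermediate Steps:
1/(-287 + sqrt(-447 + 64)) = 1/(-287 + sqrt(-383)) = 1/(-287 + I*sqrt(383))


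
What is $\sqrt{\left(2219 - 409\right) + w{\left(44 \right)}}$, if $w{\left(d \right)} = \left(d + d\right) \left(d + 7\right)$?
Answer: $\sqrt{6298} \approx 79.36$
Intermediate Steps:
$w{\left(d \right)} = 2 d \left(7 + d\right)$
$\sqrt{\left(2219 - 409\right) + w{\left(44 \right)}} = \sqrt{\left(2219 - 409\right) + 2 \cdot 44 \left(7 + 44\right)} = \sqrt{1810 + 2 \cdot 44 \cdot 51} = \sqrt{1810 + 4488} = \sqrt{6298}$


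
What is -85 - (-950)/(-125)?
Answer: -463/5 ≈ -92.600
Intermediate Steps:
-85 - (-950)/(-125) = -85 - (-950)*(-1)/125 = -85 - 50*19/125 = -85 - 38/5 = -463/5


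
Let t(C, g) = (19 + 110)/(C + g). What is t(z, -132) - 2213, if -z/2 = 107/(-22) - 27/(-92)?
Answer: -137640845/62167 ≈ -2214.1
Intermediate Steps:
z = 4625/506 (z = -2*(107/(-22) - 27/(-92)) = -2*(107*(-1/22) - 27*(-1/92)) = -2*(-107/22 + 27/92) = -2*(-4625/1012) = 4625/506 ≈ 9.1403)
t(C, g) = 129/(C + g)
t(z, -132) - 2213 = 129/(4625/506 - 132) - 2213 = 129/(-62167/506) - 2213 = 129*(-506/62167) - 2213 = -65274/62167 - 2213 = -137640845/62167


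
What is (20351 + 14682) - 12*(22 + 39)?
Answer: 34301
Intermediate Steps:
(20351 + 14682) - 12*(22 + 39) = 35033 - 12*61 = 35033 - 732 = 34301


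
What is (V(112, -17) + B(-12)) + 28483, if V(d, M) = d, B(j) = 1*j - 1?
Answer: 28582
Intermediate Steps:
B(j) = -1 + j (B(j) = j - 1 = -1 + j)
(V(112, -17) + B(-12)) + 28483 = (112 + (-1 - 12)) + 28483 = (112 - 13) + 28483 = 99 + 28483 = 28582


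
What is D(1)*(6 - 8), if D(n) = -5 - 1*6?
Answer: 22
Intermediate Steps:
D(n) = -11 (D(n) = -5 - 6 = -11)
D(1)*(6 - 8) = -11*(6 - 8) = -11*(-2) = 22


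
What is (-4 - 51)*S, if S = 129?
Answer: -7095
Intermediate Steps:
(-4 - 51)*S = (-4 - 51)*129 = -55*129 = -7095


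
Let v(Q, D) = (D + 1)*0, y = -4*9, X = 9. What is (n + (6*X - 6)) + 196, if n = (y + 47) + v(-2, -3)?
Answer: 255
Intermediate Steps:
y = -36
v(Q, D) = 0 (v(Q, D) = (1 + D)*0 = 0)
n = 11 (n = (-36 + 47) + 0 = 11 + 0 = 11)
(n + (6*X - 6)) + 196 = (11 + (6*9 - 6)) + 196 = (11 + (54 - 6)) + 196 = (11 + 48) + 196 = 59 + 196 = 255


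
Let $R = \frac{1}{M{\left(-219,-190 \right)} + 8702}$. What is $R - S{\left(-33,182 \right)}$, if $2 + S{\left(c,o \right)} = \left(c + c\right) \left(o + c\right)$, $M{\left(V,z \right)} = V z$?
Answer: $\frac{494868833}{50312} \approx 9836.0$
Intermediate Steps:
$S{\left(c,o \right)} = -2 + 2 c \left(c + o\right)$ ($S{\left(c,o \right)} = -2 + \left(c + c\right) \left(o + c\right) = -2 + 2 c \left(c + o\right)$)
$R = \frac{1}{50312}$ ($R = \frac{1}{\left(-219\right) \left(-190\right) + 8702} = \frac{1}{41610 + 8702} = \frac{1}{50312} \approx 1.9876 \cdot 10^{-5}$)
$R - S{\left(-33,182 \right)} = \frac{1}{50312} - \left(-2 + 2 \left(-33\right)^{2} + 2 \left(-33\right) 182\right) = \frac{1}{50312} - \left(-2 + 2 \cdot 1089 - 12012\right) = \frac{1}{50312} - \left(-2 + 2178 - 12012\right) = \frac{1}{50312} - -9836 = \frac{1}{50312} + 9836 = \frac{494868833}{50312}$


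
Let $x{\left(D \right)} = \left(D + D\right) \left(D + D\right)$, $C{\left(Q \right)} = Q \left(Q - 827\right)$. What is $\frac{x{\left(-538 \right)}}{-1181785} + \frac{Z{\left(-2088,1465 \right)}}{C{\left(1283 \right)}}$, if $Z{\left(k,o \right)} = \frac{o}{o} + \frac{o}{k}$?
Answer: $- \frac{1414315529169769}{1443645185019840} \approx -0.97968$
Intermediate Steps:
$Z{\left(k,o \right)} = 1 + \frac{o}{k}$
$C{\left(Q \right)} = Q \left(-827 + Q\right)$
$x{\left(D \right)} = 4 D^{2}$ ($x{\left(D \right)} = 2 D 2 D = 4 D^{2}$)
$\frac{x{\left(-538 \right)}}{-1181785} + \frac{Z{\left(-2088,1465 \right)}}{C{\left(1283 \right)}} = \frac{4 \left(-538\right)^{2}}{-1181785} + \frac{\frac{1}{-2088} \left(-2088 + 1465\right)}{1283 \left(-827 + 1283\right)} = 4 \cdot 289444 \left(- \frac{1}{1181785}\right) + \frac{\left(- \frac{1}{2088}\right) \left(-623\right)}{1283 \cdot 456} = 1157776 \left(- \frac{1}{1181785}\right) + \frac{623}{2088 \cdot 585048} = - \frac{1157776}{1181785} + \frac{623}{2088} \cdot \frac{1}{585048} = - \frac{1157776}{1181785} + \frac{623}{1221580224} = - \frac{1414315529169769}{1443645185019840}$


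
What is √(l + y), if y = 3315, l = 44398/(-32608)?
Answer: √55052046659/4076 ≈ 57.564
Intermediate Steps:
l = -22199/16304 (l = 44398*(-1/32608) = -22199/16304 ≈ -1.3616)
√(l + y) = √(-22199/16304 + 3315) = √(54025561/16304) = √55052046659/4076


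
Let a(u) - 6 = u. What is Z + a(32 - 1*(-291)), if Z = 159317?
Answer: 159646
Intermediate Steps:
a(u) = 6 + u
Z + a(32 - 1*(-291)) = 159317 + (6 + (32 - 1*(-291))) = 159317 + (6 + (32 + 291)) = 159317 + (6 + 323) = 159317 + 329 = 159646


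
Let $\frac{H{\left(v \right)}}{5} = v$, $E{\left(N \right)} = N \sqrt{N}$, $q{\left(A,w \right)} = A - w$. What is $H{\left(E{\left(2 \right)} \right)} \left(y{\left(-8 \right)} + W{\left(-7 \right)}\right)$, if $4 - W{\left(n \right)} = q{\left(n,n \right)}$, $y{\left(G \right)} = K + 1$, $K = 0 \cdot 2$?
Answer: $50 \sqrt{2} \approx 70.711$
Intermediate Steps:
$K = 0$
$E{\left(N \right)} = N^{\frac{3}{2}}$
$H{\left(v \right)} = 5 v$
$y{\left(G \right)} = 1$ ($y{\left(G \right)} = 0 + 1 = 1$)
$W{\left(n \right)} = 4$ ($W{\left(n \right)} = 4 - \left(n - n\right) = 4 - 0 = 4 + 0 = 4$)
$H{\left(E{\left(2 \right)} \right)} \left(y{\left(-8 \right)} + W{\left(-7 \right)}\right) = 5 \cdot 2^{\frac{3}{2}} \left(1 + 4\right) = 5 \cdot 2 \sqrt{2} \cdot 5 = 10 \sqrt{2} \cdot 5 = 50 \sqrt{2}$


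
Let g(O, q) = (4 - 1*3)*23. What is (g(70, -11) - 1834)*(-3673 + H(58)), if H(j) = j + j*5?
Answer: 6021575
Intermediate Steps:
g(O, q) = 23 (g(O, q) = (4 - 3)*23 = 1*23 = 23)
H(j) = 6*j (H(j) = j + 5*j = 6*j)
(g(70, -11) - 1834)*(-3673 + H(58)) = (23 - 1834)*(-3673 + 6*58) = -1811*(-3673 + 348) = -1811*(-3325) = 6021575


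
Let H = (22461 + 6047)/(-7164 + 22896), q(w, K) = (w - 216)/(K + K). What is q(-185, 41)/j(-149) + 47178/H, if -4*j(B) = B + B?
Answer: 1133528653139/43538843 ≈ 26035.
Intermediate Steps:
q(w, K) = (-216 + w)/(2*K) (q(w, K) = (-216 + w)/((2*K)) = (-216 + w)*(1/(2*K)) = (-216 + w)/(2*K))
j(B) = -B/2 (j(B) = -(B + B)/4 = -B/2)
H = 7127/3933 (H = 28508/15732 = 28508*(1/15732) = 7127/3933 ≈ 1.8121)
q(-185, 41)/j(-149) + 47178/H = ((½)*(-216 - 185)/41)/((-½*(-149))) + 47178/(7127/3933) = ((½)*(1/41)*(-401))/(149/2) + 47178*(3933/7127) = -401/82*2/149 + 185551074/7127 = -401/6109 + 185551074/7127 = 1133528653139/43538843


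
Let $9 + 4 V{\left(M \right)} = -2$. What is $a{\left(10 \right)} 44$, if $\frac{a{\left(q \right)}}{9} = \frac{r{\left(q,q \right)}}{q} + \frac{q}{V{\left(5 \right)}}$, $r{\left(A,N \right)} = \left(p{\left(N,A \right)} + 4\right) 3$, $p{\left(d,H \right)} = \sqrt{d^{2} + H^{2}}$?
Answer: $- \frac{4824}{5} + 1188 \sqrt{2} \approx 715.29$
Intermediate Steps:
$p{\left(d,H \right)} = \sqrt{H^{2} + d^{2}}$
$V{\left(M \right)} = - \frac{11}{4}$ ($V{\left(M \right)} = - \frac{9}{4} + \frac{1}{4} \left(-2\right) = - \frac{9}{4} - \frac{1}{2} = - \frac{11}{4}$)
$r{\left(A,N \right)} = 12 + 3 \sqrt{A^{2} + N^{2}}$ ($r{\left(A,N \right)} = \left(\sqrt{A^{2} + N^{2}} + 4\right) 3 = \left(4 + \sqrt{A^{2} + N^{2}}\right) 3 = 12 + 3 \sqrt{A^{2} + N^{2}}$)
$a{\left(q \right)} = - \frac{36 q}{11} + \frac{9 \left(12 + 3 \sqrt{2} \sqrt{q^{2}}\right)}{q}$ ($a{\left(q \right)} = 9 \left(\frac{12 + 3 \sqrt{q^{2} + q^{2}}}{q} + \frac{q}{- \frac{11}{4}}\right) = 9 \left(\frac{12 + 3 \sqrt{2 q^{2}}}{q} + q \left(- \frac{4}{11}\right)\right) = 9 \left(\frac{12 + 3 \sqrt{2} \sqrt{q^{2}}}{q} - \frac{4 q}{11}\right) = 9 \left(- \frac{4 q}{11} + \frac{12 + 3 \sqrt{2} \sqrt{q^{2}}}{q}\right) = - \frac{36 q}{11} + \frac{9 \left(12 + 3 \sqrt{2} \sqrt{q^{2}}\right)}{q}$)
$a{\left(10 \right)} 44 = \frac{9 \left(132 - 4 \cdot 10^{2} + 33 \sqrt{2} \sqrt{10^{2}}\right)}{11 \cdot 10} \cdot 44 = \frac{9}{11} \cdot \frac{1}{10} \left(132 - 400 + 33 \sqrt{2} \sqrt{100}\right) 44 = \frac{9}{11} \cdot \frac{1}{10} \left(132 - 400 + 33 \sqrt{2} \cdot 10\right) 44 = \frac{9}{11} \cdot \frac{1}{10} \left(132 - 400 + 330 \sqrt{2}\right) 44 = \frac{9}{11} \cdot \frac{1}{10} \left(-268 + 330 \sqrt{2}\right) 44 = \left(- \frac{1206}{55} + 27 \sqrt{2}\right) 44 = - \frac{4824}{5} + 1188 \sqrt{2}$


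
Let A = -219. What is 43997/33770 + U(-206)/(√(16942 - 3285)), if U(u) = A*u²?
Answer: 43997/33770 - 9293484*√13657/13657 ≈ -79523.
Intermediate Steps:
U(u) = -219*u²
43997/33770 + U(-206)/(√(16942 - 3285)) = 43997/33770 + (-219*(-206)²)/(√(16942 - 3285)) = 43997*(1/33770) + (-219*42436)/(√13657) = 43997/33770 - 9293484*√13657/13657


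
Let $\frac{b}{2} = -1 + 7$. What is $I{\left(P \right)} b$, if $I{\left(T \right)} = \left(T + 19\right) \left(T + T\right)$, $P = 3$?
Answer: $1584$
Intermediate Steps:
$I{\left(T \right)} = 2 T \left(19 + T\right)$ ($I{\left(T \right)} = \left(19 + T\right) 2 T = 2 T \left(19 + T\right)$)
$b = 12$ ($b = 2 \left(-1 + 7\right) = 2 \cdot 6 = 12$)
$I{\left(P \right)} b = 2 \cdot 3 \left(19 + 3\right) 12 = 2 \cdot 3 \cdot 22 \cdot 12 = 132 \cdot 12 = 1584$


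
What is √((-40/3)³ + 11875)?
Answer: 5*√30795/9 ≈ 97.492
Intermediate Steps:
√((-40/3)³ + 11875) = √(-64000/27 + 11875) = √(256625/27) = 5*√30795/9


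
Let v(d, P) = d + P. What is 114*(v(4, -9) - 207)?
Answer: -24168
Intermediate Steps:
v(d, P) = P + d
114*(v(4, -9) - 207) = 114*((-9 + 4) - 207) = 114*(-5 - 207) = 114*(-212) = -24168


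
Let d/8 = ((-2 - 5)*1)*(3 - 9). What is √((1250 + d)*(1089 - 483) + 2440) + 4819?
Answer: 4819 + 2*√240889 ≈ 5800.6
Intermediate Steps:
d = 336 (d = 8*(((-2 - 5)*1)*(3 - 9)) = 8*(-7*1*(-6)) = 8*(-7*(-6)) = 8*42 = 336)
√((1250 + d)*(1089 - 483) + 2440) + 4819 = √((1250 + 336)*(1089 - 483) + 2440) + 4819 = √(1586*606 + 2440) + 4819 = √(961116 + 2440) + 4819 = √963556 + 4819 = 2*√240889 + 4819 = 4819 + 2*√240889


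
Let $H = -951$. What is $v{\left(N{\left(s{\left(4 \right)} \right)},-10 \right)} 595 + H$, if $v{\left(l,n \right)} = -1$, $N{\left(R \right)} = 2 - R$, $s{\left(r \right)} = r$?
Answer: $-1546$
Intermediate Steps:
$v{\left(N{\left(s{\left(4 \right)} \right)},-10 \right)} 595 + H = \left(-1\right) 595 - 951 = -595 - 951 = -1546$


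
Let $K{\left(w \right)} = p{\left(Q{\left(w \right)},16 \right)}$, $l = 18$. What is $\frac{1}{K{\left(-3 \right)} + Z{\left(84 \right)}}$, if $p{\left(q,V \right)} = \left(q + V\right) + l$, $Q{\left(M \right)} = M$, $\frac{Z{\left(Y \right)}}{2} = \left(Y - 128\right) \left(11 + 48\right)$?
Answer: $- \frac{1}{5161} \approx -0.00019376$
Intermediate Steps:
$Z{\left(Y \right)} = -15104 + 118 Y$ ($Z{\left(Y \right)} = 2 \left(Y - 128\right) \left(11 + 48\right) = 2 \left(-128 + Y\right) 59 = 2 \left(-7552 + 59 Y\right) = -15104 + 118 Y$)
$p{\left(q,V \right)} = 18 + V + q$ ($p{\left(q,V \right)} = \left(q + V\right) + 18 = \left(V + q\right) + 18 = 18 + V + q$)
$K{\left(w \right)} = 34 + w$ ($K{\left(w \right)} = 18 + 16 + w = 34 + w$)
$\frac{1}{K{\left(-3 \right)} + Z{\left(84 \right)}} = \frac{1}{\left(34 - 3\right) + \left(-15104 + 118 \cdot 84\right)} = \frac{1}{31 + \left(-15104 + 9912\right)} = \frac{1}{31 - 5192} = \frac{1}{-5161} = - \frac{1}{5161}$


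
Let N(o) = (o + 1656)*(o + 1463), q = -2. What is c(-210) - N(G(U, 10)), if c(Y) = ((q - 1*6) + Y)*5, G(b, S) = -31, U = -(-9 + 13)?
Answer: -2328090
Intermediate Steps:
U = -4 (U = -1*4 = -4)
c(Y) = -40 + 5*Y (c(Y) = ((-2 - 1*6) + Y)*5 = ((-2 - 6) + Y)*5 = (-8 + Y)*5 = -40 + 5*Y)
N(o) = (1463 + o)*(1656 + o) (N(o) = (1656 + o)*(1463 + o) = (1463 + o)*(1656 + o))
c(-210) - N(G(U, 10)) = (-40 + 5*(-210)) - (2422728 + (-31)**2 + 3119*(-31)) = (-40 - 1050) - (2422728 + 961 - 96689) = -1090 - 1*2327000 = -1090 - 2327000 = -2328090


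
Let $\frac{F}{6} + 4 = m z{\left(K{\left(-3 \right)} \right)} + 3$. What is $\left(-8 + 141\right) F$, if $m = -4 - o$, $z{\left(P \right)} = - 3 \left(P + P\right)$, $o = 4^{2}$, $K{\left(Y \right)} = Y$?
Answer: $-288078$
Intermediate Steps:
$o = 16$
$z{\left(P \right)} = - 6 P$ ($z{\left(P \right)} = - 3 \cdot 2 P = - 6 P$)
$m = -20$ ($m = -4 - 16 = -20$)
$F = -2166$ ($F = -24 + 6 \left(- 20 \left(\left(-6\right) \left(-3\right)\right) + 3\right) = -24 + 6 \left(\left(-20\right) 18 + 3\right) = -24 + 6 \left(-360 + 3\right) = -24 + 6 \left(-357\right) = -24 - 2142 = -2166$)
$\left(-8 + 141\right) F = \left(-8 + 141\right) \left(-2166\right) = 133 \left(-2166\right) = -288078$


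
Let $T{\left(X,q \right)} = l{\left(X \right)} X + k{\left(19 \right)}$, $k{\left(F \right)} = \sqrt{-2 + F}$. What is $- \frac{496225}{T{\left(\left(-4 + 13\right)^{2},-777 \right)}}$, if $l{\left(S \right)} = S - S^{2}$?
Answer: $\frac{260458578000}{275499014383} + \frac{496225 \sqrt{17}}{275499014383} \approx 0.94541$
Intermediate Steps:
$T{\left(X,q \right)} = \sqrt{17} + X^{2} \left(1 - X\right)$ ($T{\left(X,q \right)} = X \left(1 - X\right) X + \sqrt{-2 + 19} = X^{2} \left(1 - X\right) + \sqrt{17} = \sqrt{17} + X^{2} \left(1 - X\right)$)
$- \frac{496225}{T{\left(\left(-4 + 13\right)^{2},-777 \right)}} = - \frac{496225}{\sqrt{17} + \left(\left(-4 + 13\right)^{2}\right)^{2} \left(1 - \left(-4 + 13\right)^{2}\right)} = - \frac{496225}{\sqrt{17} + \left(9^{2}\right)^{2} \left(1 - 9^{2}\right)} = - \frac{496225}{\sqrt{17} + 81^{2} \left(1 - 81\right)} = - \frac{496225}{\sqrt{17} + 6561 \left(1 - 81\right)} = - \frac{496225}{\sqrt{17} + 6561 \left(-80\right)} = - \frac{496225}{\sqrt{17} - 524880} = - \frac{496225}{-524880 + \sqrt{17}}$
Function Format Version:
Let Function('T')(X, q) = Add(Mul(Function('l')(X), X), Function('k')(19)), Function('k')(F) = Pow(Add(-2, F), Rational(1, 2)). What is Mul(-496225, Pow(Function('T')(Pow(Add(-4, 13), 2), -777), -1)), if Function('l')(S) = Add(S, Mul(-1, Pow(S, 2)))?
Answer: Add(Rational(260458578000, 275499014383), Mul(Rational(496225, 275499014383), Pow(17, Rational(1, 2)))) ≈ 0.94541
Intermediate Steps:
Function('T')(X, q) = Add(Pow(17, Rational(1, 2)), Mul(Pow(X, 2), Add(1, Mul(-1, X)))) (Function('T')(X, q) = Add(Mul(Mul(X, Add(1, Mul(-1, X))), X), Pow(Add(-2, 19), Rational(1, 2))) = Add(Mul(Pow(X, 2), Add(1, Mul(-1, X))), Pow(17, Rational(1, 2))) = Add(Pow(17, Rational(1, 2)), Mul(Pow(X, 2), Add(1, Mul(-1, X)))))
Mul(-496225, Pow(Function('T')(Pow(Add(-4, 13), 2), -777), -1)) = Mul(-496225, Pow(Add(Pow(17, Rational(1, 2)), Mul(Pow(Pow(Add(-4, 13), 2), 2), Add(1, Mul(-1, Pow(Add(-4, 13), 2))))), -1)) = Mul(-496225, Pow(Add(Pow(17, Rational(1, 2)), Mul(Pow(Pow(9, 2), 2), Add(1, Mul(-1, Pow(9, 2))))), -1)) = Mul(-496225, Pow(Add(Pow(17, Rational(1, 2)), Mul(Pow(81, 2), Add(1, Mul(-1, 81)))), -1)) = Mul(-496225, Pow(Add(Pow(17, Rational(1, 2)), Mul(6561, Add(1, -81))), -1)) = Mul(-496225, Pow(Add(Pow(17, Rational(1, 2)), Mul(6561, -80)), -1)) = Mul(-496225, Pow(Add(Pow(17, Rational(1, 2)), -524880), -1)) = Mul(-496225, Pow(Add(-524880, Pow(17, Rational(1, 2))), -1))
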